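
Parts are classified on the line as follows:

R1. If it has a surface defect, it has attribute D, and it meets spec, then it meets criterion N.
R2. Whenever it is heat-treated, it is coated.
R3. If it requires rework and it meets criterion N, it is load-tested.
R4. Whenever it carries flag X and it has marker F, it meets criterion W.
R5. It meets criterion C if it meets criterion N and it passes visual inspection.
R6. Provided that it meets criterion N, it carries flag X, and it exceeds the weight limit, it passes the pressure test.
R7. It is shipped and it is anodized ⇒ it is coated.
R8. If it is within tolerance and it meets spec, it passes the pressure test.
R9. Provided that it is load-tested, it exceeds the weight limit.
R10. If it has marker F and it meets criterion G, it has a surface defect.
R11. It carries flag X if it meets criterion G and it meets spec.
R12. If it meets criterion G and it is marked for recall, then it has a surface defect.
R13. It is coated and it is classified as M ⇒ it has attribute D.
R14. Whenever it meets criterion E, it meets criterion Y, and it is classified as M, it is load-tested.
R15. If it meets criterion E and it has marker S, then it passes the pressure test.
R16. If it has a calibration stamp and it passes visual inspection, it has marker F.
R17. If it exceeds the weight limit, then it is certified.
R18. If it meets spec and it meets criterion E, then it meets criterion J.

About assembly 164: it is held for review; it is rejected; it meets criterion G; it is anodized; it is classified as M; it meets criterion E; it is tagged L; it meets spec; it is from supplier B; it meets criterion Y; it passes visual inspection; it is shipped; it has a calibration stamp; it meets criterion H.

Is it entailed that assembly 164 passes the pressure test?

By R7 (it is shipped, it is anodized): it is coated.
By R11 (it meets criterion G, it meets spec): it carries flag X.
By R13 (it is coated, it is classified as M): it has attribute D.
By R14 (it meets criterion E, it meets criterion Y, it is classified as M): it is load-tested.
By R16 (it has a calibration stamp, it passes visual inspection): it has marker F.
By R9 (it is load-tested): it exceeds the weight limit.
By R10 (it has marker F, it meets criterion G): it has a surface defect.
By R1 (it has a surface defect, it has attribute D, it meets spec): it meets criterion N.
By R6 (it meets criterion N, it carries flag X, it exceeds the weight limit): it passes the pressure test.

Yes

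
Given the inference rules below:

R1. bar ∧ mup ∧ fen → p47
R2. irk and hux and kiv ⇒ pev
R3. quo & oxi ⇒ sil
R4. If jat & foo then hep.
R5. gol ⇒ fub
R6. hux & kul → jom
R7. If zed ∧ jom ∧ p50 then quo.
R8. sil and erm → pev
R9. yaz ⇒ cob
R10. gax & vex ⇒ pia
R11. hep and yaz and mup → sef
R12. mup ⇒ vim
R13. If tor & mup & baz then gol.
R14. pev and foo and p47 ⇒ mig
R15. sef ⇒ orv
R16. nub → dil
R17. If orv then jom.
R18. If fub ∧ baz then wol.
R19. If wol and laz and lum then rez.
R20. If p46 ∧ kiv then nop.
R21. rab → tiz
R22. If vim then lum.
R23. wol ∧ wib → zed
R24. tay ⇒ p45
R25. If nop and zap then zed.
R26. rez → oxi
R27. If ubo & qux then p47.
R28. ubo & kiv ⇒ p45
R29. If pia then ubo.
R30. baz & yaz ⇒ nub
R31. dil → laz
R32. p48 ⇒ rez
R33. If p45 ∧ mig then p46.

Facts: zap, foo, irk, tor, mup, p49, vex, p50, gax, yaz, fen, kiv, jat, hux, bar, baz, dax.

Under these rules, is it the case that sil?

p47  (by R1: bar, mup, fen)
pev  (by R2: irk, hux, kiv)
hep  (by R4: jat, foo)
pia  (by R10: gax, vex)
sef  (by R11: hep, yaz, mup)
vim  (by R12: mup)
gol  (by R13: tor, mup, baz)
mig  (by R14: pev, foo, p47)
orv  (by R15: sef)
jom  (by R17: orv)
lum  (by R22: vim)
ubo  (by R29: pia)
nub  (by R30: baz, yaz)
fub  (by R5: gol)
dil  (by R16: nub)
wol  (by R18: fub, baz)
p45  (by R28: ubo, kiv)
laz  (by R31: dil)
p46  (by R33: p45, mig)
rez  (by R19: wol, laz, lum)
nop  (by R20: p46, kiv)
zed  (by R25: nop, zap)
oxi  (by R26: rez)
quo  (by R7: zed, jom, p50)
sil  (by R3: quo, oxi)

Yes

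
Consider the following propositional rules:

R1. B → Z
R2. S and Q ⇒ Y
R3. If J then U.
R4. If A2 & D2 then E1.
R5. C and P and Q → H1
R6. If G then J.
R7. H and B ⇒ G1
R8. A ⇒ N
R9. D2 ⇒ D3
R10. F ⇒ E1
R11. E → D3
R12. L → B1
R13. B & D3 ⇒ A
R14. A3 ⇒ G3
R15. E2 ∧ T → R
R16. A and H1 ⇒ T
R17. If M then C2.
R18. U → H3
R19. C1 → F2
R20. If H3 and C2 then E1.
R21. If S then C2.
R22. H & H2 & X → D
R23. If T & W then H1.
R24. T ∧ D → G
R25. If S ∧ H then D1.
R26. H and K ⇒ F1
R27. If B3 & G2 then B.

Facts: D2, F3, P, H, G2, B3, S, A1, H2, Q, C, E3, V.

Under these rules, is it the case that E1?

No

Forward chaining from the given facts derives: Y, H1, D3, C2, D1, B, Z, G1, A, T, N.
Rules concluding E1: R4 needs A2; R10 needs F; R20 needs H3 — none of these are established.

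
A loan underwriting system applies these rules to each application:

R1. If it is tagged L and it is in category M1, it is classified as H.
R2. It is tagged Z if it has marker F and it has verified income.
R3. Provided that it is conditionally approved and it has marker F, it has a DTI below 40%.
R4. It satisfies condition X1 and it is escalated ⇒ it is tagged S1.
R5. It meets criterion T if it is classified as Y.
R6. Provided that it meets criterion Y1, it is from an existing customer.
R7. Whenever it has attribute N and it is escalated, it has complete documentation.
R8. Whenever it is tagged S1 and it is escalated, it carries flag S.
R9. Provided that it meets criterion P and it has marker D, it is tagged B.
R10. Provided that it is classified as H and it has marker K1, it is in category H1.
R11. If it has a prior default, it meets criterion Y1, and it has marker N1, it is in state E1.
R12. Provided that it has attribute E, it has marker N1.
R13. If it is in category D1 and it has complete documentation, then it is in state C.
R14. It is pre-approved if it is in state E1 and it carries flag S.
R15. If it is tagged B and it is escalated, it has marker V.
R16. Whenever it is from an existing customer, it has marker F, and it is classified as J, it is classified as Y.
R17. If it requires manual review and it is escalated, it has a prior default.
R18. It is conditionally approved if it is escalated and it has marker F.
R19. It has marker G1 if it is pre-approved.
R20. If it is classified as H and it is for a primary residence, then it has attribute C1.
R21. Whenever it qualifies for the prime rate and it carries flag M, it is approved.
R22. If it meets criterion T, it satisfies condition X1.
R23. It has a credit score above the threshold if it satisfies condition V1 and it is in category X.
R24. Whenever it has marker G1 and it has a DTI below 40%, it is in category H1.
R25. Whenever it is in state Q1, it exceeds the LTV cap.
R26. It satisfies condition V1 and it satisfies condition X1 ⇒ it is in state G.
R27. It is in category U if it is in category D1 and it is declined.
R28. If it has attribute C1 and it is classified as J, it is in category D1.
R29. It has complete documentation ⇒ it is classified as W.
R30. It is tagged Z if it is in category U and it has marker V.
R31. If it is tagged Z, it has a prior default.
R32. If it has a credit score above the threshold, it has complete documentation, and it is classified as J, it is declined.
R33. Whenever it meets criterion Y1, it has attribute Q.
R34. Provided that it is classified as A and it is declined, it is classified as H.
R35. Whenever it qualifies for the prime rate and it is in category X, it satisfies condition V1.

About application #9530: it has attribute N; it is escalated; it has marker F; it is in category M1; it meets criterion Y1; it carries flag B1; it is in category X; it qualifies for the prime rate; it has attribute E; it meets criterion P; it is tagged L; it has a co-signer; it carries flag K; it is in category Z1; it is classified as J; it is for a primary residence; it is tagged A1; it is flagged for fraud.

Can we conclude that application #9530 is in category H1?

Forward chaining from the given facts derives: is classified as H, is from an existing customer, has complete documentation, has marker N1, is classified as Y, is conditionally approved, has attribute C1, is in category D1, is classified as W, has attribute Q, satisfies condition V1, has a DTI below 40%, meets criterion T, is in state C, satisfies condition X1, has a credit score above the threshold, is in state G, is declined, is tagged S1, carries flag S, is in category U.
Rules concluding "it is in category H1": R10 needs "it has marker K1"; R24 needs "it has marker G1" — none of these are established.

No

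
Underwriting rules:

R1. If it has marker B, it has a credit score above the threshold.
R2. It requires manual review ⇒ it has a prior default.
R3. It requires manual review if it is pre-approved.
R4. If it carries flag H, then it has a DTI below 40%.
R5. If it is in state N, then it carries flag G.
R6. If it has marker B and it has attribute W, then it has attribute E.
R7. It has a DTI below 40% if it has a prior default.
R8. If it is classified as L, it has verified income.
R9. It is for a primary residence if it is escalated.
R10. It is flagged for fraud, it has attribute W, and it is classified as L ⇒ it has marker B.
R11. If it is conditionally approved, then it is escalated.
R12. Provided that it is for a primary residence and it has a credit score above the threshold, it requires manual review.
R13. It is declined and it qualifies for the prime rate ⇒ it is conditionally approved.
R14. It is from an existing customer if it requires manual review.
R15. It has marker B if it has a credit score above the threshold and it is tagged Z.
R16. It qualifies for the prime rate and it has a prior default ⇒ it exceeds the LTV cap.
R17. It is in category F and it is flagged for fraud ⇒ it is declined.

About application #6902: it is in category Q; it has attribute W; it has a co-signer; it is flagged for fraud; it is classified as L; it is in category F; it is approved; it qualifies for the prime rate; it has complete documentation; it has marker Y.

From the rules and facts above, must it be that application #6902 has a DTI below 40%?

Yes

By R10 (it is flagged for fraud, it has attribute W, it is classified as L): it has marker B.
By R17 (it is in category F, it is flagged for fraud): it is declined.
By R1 (it has marker B): it has a credit score above the threshold.
By R13 (it is declined, it qualifies for the prime rate): it is conditionally approved.
By R11 (it is conditionally approved): it is escalated.
By R9 (it is escalated): it is for a primary residence.
By R12 (it is for a primary residence, it has a credit score above the threshold): it requires manual review.
By R2 (it requires manual review): it has a prior default.
By R7 (it has a prior default): it has a DTI below 40%.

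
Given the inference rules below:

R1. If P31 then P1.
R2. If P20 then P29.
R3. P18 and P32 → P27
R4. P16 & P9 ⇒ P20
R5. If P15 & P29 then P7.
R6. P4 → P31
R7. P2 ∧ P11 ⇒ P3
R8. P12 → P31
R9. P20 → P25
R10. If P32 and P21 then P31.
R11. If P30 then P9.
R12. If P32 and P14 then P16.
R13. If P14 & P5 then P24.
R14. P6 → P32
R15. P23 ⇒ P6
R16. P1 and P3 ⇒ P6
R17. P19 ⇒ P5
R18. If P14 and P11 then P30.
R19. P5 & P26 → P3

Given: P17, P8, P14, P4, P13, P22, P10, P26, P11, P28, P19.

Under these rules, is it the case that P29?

P31  (by R6: P4)
P5  (by R17: P19)
P30  (by R18: P14, P11)
P3  (by R19: P5, P26)
P1  (by R1: P31)
P9  (by R11: P30)
P6  (by R16: P1, P3)
P32  (by R14: P6)
P16  (by R12: P32, P14)
P20  (by R4: P16, P9)
P29  (by R2: P20)

Yes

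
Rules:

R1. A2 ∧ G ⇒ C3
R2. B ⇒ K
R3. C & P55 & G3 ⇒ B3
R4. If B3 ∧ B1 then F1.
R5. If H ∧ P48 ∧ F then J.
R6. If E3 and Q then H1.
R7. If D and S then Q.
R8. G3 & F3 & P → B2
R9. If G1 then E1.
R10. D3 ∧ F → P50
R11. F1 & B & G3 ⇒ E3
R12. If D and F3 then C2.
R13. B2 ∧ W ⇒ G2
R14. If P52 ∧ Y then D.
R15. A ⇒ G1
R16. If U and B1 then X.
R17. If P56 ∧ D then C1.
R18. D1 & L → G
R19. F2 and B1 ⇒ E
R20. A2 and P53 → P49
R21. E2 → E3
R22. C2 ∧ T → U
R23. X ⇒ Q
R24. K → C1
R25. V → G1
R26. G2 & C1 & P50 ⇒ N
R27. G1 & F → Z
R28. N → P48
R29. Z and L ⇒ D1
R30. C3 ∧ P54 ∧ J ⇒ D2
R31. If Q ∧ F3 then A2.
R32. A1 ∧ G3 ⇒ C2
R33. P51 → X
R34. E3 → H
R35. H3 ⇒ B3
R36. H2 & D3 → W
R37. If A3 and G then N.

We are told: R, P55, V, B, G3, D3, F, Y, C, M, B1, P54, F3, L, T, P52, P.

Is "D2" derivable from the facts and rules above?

No

Forward chaining from the given facts derives: K, B3, F1, B2, P50, E3, D, C1, G1, Z, D1, H, E1, C2, G, U, X, Q, A2, C3, H1.
The only rule concluding D2 is R30, which needs J; that is never established.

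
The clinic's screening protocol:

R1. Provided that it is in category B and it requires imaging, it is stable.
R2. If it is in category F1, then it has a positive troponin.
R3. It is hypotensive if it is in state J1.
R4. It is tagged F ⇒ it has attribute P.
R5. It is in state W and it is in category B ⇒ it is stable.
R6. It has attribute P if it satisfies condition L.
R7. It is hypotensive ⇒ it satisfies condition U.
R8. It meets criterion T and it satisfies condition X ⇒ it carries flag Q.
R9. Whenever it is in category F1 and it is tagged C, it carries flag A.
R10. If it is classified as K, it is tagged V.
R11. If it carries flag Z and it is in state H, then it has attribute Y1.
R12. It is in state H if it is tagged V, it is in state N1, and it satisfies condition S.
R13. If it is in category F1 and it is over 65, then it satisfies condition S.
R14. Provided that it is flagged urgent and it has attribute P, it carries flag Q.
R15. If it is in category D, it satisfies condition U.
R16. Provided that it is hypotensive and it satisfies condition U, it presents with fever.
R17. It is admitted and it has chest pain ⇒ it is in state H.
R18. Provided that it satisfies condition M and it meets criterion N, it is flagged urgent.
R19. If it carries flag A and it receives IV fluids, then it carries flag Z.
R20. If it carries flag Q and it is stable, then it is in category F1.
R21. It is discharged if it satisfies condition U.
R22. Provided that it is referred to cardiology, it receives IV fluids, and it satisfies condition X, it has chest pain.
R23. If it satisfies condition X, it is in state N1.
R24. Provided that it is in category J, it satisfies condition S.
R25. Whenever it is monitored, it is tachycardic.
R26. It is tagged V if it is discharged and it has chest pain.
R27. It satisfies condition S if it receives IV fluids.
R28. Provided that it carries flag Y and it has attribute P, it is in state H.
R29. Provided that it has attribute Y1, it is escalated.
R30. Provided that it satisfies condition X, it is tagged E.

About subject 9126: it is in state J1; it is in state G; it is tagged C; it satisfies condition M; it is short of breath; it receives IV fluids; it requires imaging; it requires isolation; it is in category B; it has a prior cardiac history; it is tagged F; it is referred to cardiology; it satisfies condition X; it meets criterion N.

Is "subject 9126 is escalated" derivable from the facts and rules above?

Yes

By R1 (it is in category B, it requires imaging): it is stable.
By R3 (it is in state J1): it is hypotensive.
By R4 (it is tagged F): it has attribute P.
By R7 (it is hypotensive): it satisfies condition U.
By R18 (it satisfies condition M, it meets criterion N): it is flagged urgent.
By R21 (it satisfies condition U): it is discharged.
By R22 (it is referred to cardiology, it receives IV fluids, it satisfies condition X): it has chest pain.
By R23 (it satisfies condition X): it is in state N1.
By R26 (it is discharged, it has chest pain): it is tagged V.
By R27 (it receives IV fluids): it satisfies condition S.
By R12 (it is tagged V, it is in state N1, it satisfies condition S): it is in state H.
By R14 (it is flagged urgent, it has attribute P): it carries flag Q.
By R20 (it carries flag Q, it is stable): it is in category F1.
By R9 (it is in category F1, it is tagged C): it carries flag A.
By R19 (it carries flag A, it receives IV fluids): it carries flag Z.
By R11 (it carries flag Z, it is in state H): it has attribute Y1.
By R29 (it has attribute Y1): it is escalated.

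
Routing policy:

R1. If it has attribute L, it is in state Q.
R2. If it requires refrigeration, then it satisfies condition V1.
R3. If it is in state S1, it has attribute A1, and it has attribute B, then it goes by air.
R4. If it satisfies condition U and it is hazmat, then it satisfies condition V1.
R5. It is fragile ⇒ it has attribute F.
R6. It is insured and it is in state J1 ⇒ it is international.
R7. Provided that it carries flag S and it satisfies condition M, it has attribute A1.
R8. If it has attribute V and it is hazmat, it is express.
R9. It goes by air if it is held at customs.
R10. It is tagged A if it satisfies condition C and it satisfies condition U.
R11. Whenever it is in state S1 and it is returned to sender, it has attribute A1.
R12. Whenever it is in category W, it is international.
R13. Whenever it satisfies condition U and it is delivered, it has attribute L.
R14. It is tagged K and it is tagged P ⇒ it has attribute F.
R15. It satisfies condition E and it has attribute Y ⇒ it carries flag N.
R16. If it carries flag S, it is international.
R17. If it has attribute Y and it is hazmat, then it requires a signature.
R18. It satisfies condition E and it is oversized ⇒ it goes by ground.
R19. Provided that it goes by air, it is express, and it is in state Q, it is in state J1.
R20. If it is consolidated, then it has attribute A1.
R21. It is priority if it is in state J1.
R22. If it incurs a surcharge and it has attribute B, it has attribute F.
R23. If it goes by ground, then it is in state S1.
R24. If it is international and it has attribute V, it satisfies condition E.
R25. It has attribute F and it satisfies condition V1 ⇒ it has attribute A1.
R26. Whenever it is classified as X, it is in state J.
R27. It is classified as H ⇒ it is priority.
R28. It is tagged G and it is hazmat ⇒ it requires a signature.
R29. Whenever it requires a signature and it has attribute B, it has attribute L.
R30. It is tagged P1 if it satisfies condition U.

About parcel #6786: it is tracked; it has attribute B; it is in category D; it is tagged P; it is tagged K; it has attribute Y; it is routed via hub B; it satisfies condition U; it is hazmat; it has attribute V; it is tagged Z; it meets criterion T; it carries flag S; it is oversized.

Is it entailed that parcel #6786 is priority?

Yes

By R4 (it satisfies condition U, it is hazmat): it satisfies condition V1.
By R8 (it has attribute V, it is hazmat): it is express.
By R14 (it is tagged K, it is tagged P): it has attribute F.
By R16 (it carries flag S): it is international.
By R17 (it has attribute Y, it is hazmat): it requires a signature.
By R24 (it is international, it has attribute V): it satisfies condition E.
By R25 (it has attribute F, it satisfies condition V1): it has attribute A1.
By R29 (it requires a signature, it has attribute B): it has attribute L.
By R1 (it has attribute L): it is in state Q.
By R18 (it satisfies condition E, it is oversized): it goes by ground.
By R23 (it goes by ground): it is in state S1.
By R3 (it is in state S1, it has attribute A1, it has attribute B): it goes by air.
By R19 (it goes by air, it is express, it is in state Q): it is in state J1.
By R21 (it is in state J1): it is priority.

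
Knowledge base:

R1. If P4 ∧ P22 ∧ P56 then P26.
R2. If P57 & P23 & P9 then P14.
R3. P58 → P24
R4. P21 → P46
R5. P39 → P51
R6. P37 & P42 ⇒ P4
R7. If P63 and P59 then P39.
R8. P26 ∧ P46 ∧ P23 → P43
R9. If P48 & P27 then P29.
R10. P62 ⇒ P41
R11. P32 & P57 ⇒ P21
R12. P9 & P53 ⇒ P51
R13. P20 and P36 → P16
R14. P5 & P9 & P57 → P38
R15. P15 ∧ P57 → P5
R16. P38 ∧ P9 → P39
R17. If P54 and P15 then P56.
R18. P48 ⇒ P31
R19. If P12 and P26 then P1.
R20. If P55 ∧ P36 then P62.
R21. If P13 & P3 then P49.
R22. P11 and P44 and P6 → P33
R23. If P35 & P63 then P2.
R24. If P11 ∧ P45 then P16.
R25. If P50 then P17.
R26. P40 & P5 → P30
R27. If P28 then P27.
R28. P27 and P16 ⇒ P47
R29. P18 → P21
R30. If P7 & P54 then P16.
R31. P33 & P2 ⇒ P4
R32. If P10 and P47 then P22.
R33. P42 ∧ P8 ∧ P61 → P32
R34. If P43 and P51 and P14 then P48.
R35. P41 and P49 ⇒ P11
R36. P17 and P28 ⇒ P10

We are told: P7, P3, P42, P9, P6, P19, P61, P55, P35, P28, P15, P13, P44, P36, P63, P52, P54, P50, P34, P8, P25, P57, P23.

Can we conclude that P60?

No

Forward chaining from the given facts derives: P14, P5, P56, P62, P49, P2, P17, P27, P16, P32, P10, P41, P21, P38, P39, P47, P22, P11, P46, P51, P33, P4, P26, P43, P48, P29, P31.
No rule has P60 as its conclusion, and it is not among the given facts.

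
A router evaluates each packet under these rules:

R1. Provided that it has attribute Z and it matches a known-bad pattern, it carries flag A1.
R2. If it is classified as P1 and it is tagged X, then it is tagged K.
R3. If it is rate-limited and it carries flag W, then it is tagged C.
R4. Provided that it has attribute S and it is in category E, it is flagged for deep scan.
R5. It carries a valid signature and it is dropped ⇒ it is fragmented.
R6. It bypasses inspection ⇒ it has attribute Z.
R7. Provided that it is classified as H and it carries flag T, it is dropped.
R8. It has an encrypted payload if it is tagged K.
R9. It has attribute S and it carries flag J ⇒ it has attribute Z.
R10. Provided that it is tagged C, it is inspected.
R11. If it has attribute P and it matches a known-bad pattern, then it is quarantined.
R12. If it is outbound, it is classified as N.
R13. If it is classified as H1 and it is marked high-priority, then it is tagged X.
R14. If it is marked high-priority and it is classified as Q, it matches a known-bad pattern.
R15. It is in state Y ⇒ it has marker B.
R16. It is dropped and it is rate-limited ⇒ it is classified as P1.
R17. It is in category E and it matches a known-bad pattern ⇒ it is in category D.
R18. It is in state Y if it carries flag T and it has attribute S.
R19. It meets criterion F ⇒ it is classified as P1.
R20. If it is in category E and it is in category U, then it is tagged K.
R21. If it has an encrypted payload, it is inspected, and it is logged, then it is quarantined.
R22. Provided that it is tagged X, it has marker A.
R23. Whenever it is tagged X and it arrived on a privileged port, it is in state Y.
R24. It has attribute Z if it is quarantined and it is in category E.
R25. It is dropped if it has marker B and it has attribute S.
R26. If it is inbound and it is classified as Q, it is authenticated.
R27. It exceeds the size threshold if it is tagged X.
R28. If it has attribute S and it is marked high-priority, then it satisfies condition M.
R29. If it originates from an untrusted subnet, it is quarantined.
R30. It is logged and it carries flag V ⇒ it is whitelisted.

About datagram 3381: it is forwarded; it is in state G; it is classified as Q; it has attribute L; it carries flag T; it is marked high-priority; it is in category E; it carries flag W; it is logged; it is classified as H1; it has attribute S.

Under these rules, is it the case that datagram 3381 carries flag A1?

No

Forward chaining from the given facts derives: is flagged for deep scan, is tagged X, matches a known-bad pattern, is in category D, is in state Y, has marker A, exceeds the size threshold, satisfies condition M, has marker B, is dropped.
The only rule concluding "it carries flag A1" is R1, which needs "it has attribute Z"; that is never established.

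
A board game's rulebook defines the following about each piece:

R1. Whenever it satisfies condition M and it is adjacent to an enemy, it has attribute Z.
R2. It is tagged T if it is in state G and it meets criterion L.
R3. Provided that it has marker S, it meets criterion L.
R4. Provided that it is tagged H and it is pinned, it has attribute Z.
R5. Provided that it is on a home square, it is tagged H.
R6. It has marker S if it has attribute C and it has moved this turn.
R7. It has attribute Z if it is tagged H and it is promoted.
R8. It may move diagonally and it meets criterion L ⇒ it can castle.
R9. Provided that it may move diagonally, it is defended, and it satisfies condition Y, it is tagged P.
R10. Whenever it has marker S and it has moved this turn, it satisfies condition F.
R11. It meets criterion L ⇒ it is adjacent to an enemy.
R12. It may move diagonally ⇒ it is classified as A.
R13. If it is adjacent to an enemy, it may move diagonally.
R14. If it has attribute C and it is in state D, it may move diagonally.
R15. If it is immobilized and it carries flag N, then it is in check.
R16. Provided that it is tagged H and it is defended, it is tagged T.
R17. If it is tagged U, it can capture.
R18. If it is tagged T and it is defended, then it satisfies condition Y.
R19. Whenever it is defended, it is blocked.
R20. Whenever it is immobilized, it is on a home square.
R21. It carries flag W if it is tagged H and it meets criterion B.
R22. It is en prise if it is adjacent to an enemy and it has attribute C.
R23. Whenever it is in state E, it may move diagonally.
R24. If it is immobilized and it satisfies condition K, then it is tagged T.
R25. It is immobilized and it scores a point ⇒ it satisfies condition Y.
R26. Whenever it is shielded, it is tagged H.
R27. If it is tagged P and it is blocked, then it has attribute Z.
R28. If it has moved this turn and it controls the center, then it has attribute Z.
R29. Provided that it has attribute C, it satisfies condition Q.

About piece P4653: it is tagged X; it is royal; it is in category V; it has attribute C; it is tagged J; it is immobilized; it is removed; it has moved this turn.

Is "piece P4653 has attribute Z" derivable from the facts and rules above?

No

Forward chaining from the given facts derives: has marker S, satisfies condition F, is on a home square, satisfies condition Q, meets criterion L, is tagged H, is adjacent to an enemy, may move diagonally, is en prise, can castle, is classified as A.
Rules concluding "it has attribute Z": R1 needs "it satisfies condition M"; R4 needs "it is pinned"; R7 needs "it is promoted"; R27 needs "it is tagged P"; R28 needs "it controls the center" — none of these are established.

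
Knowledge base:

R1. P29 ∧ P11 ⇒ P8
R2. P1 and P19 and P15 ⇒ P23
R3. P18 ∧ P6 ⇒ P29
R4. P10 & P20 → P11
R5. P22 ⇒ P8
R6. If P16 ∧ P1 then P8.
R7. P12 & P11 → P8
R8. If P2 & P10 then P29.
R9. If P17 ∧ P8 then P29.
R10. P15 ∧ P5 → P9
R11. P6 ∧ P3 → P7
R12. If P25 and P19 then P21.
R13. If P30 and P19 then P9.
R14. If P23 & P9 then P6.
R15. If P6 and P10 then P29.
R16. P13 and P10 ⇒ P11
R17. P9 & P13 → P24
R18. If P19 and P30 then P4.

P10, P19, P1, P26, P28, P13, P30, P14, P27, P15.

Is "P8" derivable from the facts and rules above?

P23  (by R2: P1, P19, P15)
P9  (by R13: P30, P19)
P6  (by R14: P23, P9)
P29  (by R15: P6, P10)
P11  (by R16: P13, P10)
P8  (by R1: P29, P11)

Yes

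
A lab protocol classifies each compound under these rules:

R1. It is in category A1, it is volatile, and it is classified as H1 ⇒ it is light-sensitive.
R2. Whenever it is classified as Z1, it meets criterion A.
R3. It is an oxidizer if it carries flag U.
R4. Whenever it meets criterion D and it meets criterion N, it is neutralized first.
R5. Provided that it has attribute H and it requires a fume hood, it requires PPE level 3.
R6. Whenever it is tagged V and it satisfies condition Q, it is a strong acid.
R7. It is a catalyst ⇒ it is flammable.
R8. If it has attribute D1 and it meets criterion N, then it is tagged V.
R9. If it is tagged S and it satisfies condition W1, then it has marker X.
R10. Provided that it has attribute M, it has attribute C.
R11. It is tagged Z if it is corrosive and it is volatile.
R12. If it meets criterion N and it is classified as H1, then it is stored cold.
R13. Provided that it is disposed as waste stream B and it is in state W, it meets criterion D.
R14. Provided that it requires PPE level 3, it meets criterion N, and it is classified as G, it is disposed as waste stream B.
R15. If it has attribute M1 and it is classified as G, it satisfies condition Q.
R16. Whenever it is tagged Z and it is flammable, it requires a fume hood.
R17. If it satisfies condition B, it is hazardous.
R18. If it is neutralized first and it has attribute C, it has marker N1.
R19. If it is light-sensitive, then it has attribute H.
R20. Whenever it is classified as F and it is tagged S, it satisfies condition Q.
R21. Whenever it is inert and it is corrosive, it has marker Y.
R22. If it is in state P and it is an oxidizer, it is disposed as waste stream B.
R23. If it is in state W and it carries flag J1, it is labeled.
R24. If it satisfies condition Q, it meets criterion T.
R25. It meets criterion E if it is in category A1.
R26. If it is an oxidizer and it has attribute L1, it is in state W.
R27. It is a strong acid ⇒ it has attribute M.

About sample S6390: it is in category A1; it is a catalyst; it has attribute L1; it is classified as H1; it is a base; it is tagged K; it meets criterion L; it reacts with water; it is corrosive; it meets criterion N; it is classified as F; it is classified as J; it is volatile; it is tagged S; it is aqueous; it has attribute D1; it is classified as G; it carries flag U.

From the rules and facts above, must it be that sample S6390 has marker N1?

By R1 (it is in category A1, it is volatile, it is classified as H1): it is light-sensitive.
By R3 (it carries flag U): it is an oxidizer.
By R7 (it is a catalyst): it is flammable.
By R8 (it has attribute D1, it meets criterion N): it is tagged V.
By R11 (it is corrosive, it is volatile): it is tagged Z.
By R16 (it is tagged Z, it is flammable): it requires a fume hood.
By R19 (it is light-sensitive): it has attribute H.
By R20 (it is classified as F, it is tagged S): it satisfies condition Q.
By R26 (it is an oxidizer, it has attribute L1): it is in state W.
By R5 (it has attribute H, it requires a fume hood): it requires PPE level 3.
By R6 (it is tagged V, it satisfies condition Q): it is a strong acid.
By R14 (it requires PPE level 3, it meets criterion N, it is classified as G): it is disposed as waste stream B.
By R27 (it is a strong acid): it has attribute M.
By R10 (it has attribute M): it has attribute C.
By R13 (it is disposed as waste stream B, it is in state W): it meets criterion D.
By R4 (it meets criterion D, it meets criterion N): it is neutralized first.
By R18 (it is neutralized first, it has attribute C): it has marker N1.

Yes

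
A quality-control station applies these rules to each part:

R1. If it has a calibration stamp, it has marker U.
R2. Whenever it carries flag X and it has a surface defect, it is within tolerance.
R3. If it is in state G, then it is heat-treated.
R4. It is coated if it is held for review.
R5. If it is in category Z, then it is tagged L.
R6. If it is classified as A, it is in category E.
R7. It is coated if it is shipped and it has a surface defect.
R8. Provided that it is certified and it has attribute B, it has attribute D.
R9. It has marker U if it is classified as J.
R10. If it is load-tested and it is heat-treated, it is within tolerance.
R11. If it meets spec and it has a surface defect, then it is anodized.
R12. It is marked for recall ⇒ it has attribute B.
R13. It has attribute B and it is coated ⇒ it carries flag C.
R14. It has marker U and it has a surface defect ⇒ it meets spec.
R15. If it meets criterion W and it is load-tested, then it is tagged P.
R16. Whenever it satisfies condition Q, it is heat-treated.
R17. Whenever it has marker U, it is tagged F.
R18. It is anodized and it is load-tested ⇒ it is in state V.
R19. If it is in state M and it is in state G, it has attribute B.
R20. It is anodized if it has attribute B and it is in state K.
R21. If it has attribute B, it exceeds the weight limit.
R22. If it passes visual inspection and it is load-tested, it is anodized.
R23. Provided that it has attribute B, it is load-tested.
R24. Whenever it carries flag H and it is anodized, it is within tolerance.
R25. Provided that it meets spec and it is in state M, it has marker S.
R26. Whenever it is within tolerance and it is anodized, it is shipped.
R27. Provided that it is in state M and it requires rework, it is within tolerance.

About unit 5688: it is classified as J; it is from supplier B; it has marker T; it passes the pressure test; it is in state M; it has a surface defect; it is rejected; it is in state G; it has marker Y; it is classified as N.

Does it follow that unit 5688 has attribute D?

No

Forward chaining from the given facts derives: is heat-treated, has marker U, meets spec, is tagged F, has attribute B, exceeds the weight limit, is load-tested, has marker S, is within tolerance, is anodized, is in state V, is shipped, is coated, carries flag C.
The only rule concluding "it has attribute D" is R8, which needs "it is certified"; that is never established.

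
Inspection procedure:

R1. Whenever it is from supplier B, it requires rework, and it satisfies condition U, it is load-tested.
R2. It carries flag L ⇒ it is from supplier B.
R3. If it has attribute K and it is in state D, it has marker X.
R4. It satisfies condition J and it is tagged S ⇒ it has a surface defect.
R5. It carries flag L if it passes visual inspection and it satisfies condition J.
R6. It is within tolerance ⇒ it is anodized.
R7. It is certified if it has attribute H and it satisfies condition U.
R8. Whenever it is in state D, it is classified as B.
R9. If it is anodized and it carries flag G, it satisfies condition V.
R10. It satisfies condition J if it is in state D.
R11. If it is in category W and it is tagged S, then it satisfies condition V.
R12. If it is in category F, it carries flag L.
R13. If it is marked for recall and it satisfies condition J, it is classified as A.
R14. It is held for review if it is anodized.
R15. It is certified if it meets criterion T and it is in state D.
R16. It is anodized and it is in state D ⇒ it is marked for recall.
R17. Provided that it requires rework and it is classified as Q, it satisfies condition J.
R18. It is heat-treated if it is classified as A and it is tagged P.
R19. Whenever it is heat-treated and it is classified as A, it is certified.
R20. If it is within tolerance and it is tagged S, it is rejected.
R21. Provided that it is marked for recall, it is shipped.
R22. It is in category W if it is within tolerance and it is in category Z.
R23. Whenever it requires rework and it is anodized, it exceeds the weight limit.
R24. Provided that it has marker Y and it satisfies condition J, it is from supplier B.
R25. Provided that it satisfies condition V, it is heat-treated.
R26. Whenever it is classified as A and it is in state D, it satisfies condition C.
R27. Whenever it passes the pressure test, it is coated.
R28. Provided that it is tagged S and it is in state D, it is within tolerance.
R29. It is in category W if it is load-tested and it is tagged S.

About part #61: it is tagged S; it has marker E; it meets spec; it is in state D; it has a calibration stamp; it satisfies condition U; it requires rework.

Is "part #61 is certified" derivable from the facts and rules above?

Forward chaining from the given facts derives: is classified as B, satisfies condition J, is within tolerance, has a surface defect, is anodized, is held for review, is marked for recall, is rejected, is shipped, exceeds the weight limit, is classified as A, satisfies condition C.
Rules concluding "it is certified": R7 needs "it has attribute H"; R15 needs "it meets criterion T"; R19 needs "it is heat-treated" — none of these are established.

No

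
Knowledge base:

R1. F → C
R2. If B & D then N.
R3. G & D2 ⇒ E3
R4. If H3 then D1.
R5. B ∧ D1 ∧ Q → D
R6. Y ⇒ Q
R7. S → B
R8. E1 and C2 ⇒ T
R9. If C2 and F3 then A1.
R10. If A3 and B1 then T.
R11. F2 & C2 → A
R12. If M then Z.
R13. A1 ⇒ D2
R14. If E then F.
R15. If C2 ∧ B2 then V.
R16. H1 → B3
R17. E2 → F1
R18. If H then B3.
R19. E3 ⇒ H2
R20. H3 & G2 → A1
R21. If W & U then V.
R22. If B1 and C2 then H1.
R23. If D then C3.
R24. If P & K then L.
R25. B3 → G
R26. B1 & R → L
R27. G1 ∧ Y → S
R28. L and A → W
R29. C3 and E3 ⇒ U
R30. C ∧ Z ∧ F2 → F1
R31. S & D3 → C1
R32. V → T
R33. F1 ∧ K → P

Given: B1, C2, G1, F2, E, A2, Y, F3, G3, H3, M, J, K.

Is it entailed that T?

D1  (by R4: H3)
Q  (by R6: Y)
A1  (by R9: C2, F3)
A  (by R11: F2, C2)
Z  (by R12: M)
D2  (by R13: A1)
F  (by R14: E)
H1  (by R22: B1, C2)
S  (by R27: G1, Y)
C  (by R1: F)
B  (by R7: S)
B3  (by R16: H1)
G  (by R25: B3)
F1  (by R30: C, Z, F2)
P  (by R33: F1, K)
E3  (by R3: G, D2)
D  (by R5: B, D1, Q)
C3  (by R23: D)
L  (by R24: P, K)
W  (by R28: L, A)
U  (by R29: C3, E3)
V  (by R21: W, U)
T  (by R32: V)

Yes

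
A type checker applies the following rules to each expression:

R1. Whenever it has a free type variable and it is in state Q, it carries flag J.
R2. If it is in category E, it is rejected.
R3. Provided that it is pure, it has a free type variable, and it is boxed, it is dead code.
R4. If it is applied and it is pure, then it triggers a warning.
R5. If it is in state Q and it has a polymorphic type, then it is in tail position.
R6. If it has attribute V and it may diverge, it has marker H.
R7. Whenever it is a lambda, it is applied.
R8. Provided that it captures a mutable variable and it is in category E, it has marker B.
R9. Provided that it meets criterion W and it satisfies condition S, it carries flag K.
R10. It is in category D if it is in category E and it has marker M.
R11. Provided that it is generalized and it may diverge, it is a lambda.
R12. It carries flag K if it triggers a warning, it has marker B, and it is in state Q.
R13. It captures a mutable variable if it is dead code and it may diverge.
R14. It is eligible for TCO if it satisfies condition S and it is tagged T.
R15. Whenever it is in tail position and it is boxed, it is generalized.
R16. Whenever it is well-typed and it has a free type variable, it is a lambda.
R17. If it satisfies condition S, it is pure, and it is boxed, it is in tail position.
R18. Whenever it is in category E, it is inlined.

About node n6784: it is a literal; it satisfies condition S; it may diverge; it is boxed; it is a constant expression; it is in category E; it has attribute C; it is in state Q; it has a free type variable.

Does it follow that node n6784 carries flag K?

No

Forward chaining from the given facts derives: carries flag J, is rejected, is inlined.
Rules concluding "it carries flag K": R9 needs "it meets criterion W"; R12 needs "it triggers a warning" — none of these are established.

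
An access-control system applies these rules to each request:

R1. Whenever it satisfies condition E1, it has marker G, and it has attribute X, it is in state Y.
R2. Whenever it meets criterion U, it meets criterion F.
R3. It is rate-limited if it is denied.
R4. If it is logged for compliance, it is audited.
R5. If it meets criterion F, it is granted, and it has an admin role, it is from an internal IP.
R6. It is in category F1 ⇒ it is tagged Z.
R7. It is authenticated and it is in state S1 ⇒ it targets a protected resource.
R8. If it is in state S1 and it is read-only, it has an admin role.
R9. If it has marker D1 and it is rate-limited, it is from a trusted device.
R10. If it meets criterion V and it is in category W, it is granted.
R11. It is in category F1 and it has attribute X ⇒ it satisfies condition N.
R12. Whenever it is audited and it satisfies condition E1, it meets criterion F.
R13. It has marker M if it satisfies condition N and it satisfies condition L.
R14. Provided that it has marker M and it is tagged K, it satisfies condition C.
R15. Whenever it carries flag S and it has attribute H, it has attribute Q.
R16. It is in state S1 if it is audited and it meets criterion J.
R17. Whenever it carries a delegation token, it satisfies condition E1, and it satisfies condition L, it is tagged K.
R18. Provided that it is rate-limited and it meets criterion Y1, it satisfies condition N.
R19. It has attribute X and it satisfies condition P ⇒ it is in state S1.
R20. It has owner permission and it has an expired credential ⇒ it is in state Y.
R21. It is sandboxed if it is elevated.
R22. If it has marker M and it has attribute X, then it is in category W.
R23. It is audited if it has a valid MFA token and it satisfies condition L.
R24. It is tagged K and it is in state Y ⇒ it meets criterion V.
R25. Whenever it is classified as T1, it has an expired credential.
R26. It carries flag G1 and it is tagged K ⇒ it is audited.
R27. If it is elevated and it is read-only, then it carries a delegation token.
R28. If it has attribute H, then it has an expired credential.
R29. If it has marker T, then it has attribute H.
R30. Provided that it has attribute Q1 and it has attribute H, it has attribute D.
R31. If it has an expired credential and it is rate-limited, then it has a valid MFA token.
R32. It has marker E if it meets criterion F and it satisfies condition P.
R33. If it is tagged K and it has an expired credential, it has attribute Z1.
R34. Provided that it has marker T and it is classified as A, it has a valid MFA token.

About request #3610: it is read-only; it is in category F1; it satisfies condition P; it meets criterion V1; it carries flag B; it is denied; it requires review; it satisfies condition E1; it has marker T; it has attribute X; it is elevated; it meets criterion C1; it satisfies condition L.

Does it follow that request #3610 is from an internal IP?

No

Forward chaining from the given facts derives: is rate-limited, is tagged Z, satisfies condition N, has marker M, is in state S1, is sandboxed, is in category W, carries a delegation token, has attribute H, has an admin role, is tagged K, has an expired credential, has a valid MFA token, has attribute Z1, satisfies condition C, is audited, meets criterion F, has marker E.
The only rule concluding "it is from an internal IP" is R5, which needs "it is granted"; that is never established.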